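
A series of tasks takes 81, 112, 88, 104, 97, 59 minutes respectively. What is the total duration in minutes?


Durations: 81, 112, 88, 104, 97, 59
Running sum: 81
+ 112 = 193
+ 88 = 281
+ 104 = 385
+ 97 = 482
+ 59 = 541
Total duration: 541 minutes
That is 9 hours and 1 minutes

541


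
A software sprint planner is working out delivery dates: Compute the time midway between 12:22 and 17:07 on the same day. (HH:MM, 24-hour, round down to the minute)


Start time: 12:22 = 742 minutes from midnight
End time: 17:07 = 1027 minutes from midnight
Sum: 742 + 1027 = 1769
Midpoint: 1769 / 2 = 884 minutes
Convert: 884 / 60 = 14 hours, 44 minutes
Result: 14:44

14:44


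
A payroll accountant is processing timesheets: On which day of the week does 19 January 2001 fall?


Date: 2001-01-19
January 1, 2001 is a Monday
Day of year: 19
Offset from Jan 1: 18 days
18 mod 7 = 4
Result: Friday

Friday


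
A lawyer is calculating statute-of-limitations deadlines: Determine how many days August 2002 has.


Month: August
Year: 2002
August is a 31-day month
Total: 31 days

31


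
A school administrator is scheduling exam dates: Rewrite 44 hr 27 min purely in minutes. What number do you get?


Hours: 44
Extra minutes: 27
Minutes per hour: 60
Hours to minutes: 44 x 60 = 2640
Total: 2640 + 27 = 2667

2667


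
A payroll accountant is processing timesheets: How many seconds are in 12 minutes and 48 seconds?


Minutes: 12
Seconds: 48
Convert minutes to seconds: 12 x 60 = 720
Add remaining seconds: 720 + 48 = 768

768


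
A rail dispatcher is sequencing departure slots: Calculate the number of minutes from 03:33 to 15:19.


Start time: 03:33 = 213 minutes from midnight
End time: 15:19 = 919 minutes from midnight
Difference: 919 - 213 = 706 minutes
That is 11 hours and 46 minutes

706


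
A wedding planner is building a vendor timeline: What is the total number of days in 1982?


Year: 1982
Check leap year rules:
Divisible by 4? No
1982 is not a leap year
Days: 365

365


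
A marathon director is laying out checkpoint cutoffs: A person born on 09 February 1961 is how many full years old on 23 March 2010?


Birth: 1961-02-09
Reference: 2010-03-23
Year difference: 2010 - 1961 = 49
Has birthday (02-09) occurred by 03-23? Yes
Age in full years: 49

49


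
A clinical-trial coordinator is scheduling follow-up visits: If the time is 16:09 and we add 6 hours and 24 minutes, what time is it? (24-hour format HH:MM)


Start time: 16:09
Adding: 6 hours 24 minutes
Minutes: 9 + 24 = 33
Hours: 16 + 6 + 0 = 22
Result: 22:33

22:33


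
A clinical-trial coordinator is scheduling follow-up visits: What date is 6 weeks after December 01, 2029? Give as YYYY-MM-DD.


Start: 2029-12-01
Weeks to add: 6
Convert to days: 6 x 7 = 42 days
Add 42 days to 2029-12-01
Result: 2030-01-12

2030-01-12


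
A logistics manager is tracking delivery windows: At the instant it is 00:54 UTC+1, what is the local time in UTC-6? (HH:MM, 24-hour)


Local time: 00:54 at UTC+1 (offset 1h)
Target zone: UTC-6 (offset -6h)
Difference: -6 - (1) = -7 hours
Calculation: 0 + (-7) = -7
Wraparound: (-7) mod 24 = 17
Result: 17:54

17:54


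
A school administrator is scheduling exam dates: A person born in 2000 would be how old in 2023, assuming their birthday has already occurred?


Birth year: 2000
Current year: 2023
Age = current year - birth year
Age = 2023 - 2000 = 23

23


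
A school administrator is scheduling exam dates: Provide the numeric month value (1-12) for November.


Calendar month order:
10. October
11. November <--
12. December
November is month number 11

11


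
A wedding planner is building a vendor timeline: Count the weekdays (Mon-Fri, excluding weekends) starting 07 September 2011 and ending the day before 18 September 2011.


Start: 2011-09-07 (Wednesday)
End (exclusive): 2011-09-18 (Sunday)
Total calendar days: 11
Full weeks: 11 // 7 = 1 -> 5 weekdays
Remaining 4 days starting on Wednesday:
  Wed(w), Thu(w), Fri(w), Sat(-) -> 3 weekdays
Total business days: 5 + 3 = 8

8


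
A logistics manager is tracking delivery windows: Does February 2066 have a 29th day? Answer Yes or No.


Year: 2066
Divisible by 4? 2066 / 4 = 516.5 -> No
Not divisible by 4, so NOT a leap year

No


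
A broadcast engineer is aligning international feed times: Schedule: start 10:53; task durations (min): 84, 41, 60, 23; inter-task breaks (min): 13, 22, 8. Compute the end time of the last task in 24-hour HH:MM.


Start: 10:53 = 653 min from midnight
  after task 1 (84 min): 12:17
  after break (13 min): 12:30
  after task 2 (41 min): 13:11
  after break (22 min): 13:33
  after task 3 (60 min): 14:33
  after break (8 min): 14:41
  after task 4 (23 min): 15:04
Total elapsed: 251 minutes
End time: 15:04

15:04


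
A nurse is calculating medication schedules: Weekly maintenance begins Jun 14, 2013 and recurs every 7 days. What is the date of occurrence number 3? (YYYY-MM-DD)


First occurrence: 2013-06-14 (occurrence 1)
Each occurrence is 7 days after the previous.
Occurrence 3 is 2 weeks after the first.
2 weeks = 14 days
2013-06-14 + 14 days = 2013-06-28

2013-06-28


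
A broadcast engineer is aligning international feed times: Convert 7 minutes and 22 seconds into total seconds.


Minutes: 7
Seconds: 22
Convert minutes to seconds: 7 x 60 = 420
Add remaining seconds: 420 + 22 = 442

442


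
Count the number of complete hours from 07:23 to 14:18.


Start: 07:23
End: 14:18
Hour difference: 14 - 7 = 7 hours
Minute difference: 18 - 23 = -5 minutes
Total minutes: 415
Complete hours: 415 / 60 = 6 (remainder 55)

6


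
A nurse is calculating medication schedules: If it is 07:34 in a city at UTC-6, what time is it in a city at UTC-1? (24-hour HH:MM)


Local time: 07:34 at UTC-6 (offset -6h)
Target zone: UTC-1 (offset -1h)
Difference: -1 - (-6) = 5 hours
Calculation: 7 + (5) = 12
Result: 12:34

12:34


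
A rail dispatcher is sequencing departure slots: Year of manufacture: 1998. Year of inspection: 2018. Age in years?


Birth year: 1998
Current year: 2018
Age = current year - birth year
Age = 2018 - 1998 = 20

20


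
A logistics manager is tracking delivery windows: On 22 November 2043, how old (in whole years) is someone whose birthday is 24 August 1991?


Birth: 1991-08-24
Reference: 2043-11-22
Year difference: 2043 - 1991 = 52
Has birthday (08-24) occurred by 11-22? Yes
Age in full years: 52

52


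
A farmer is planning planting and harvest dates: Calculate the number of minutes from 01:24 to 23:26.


Start time: 01:24 = 84 minutes from midnight
End time: 23:26 = 1406 minutes from midnight
Difference: 1406 - 84 = 1322 minutes
That is 22 hours and 2 minutes

1322


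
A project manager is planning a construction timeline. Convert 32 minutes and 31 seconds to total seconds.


Minutes: 32
Extra seconds: 31
Seconds per minute: 60
Minutes to seconds: 32 x 60 = 1920
Total: 1920 + 31 = 1951

1951


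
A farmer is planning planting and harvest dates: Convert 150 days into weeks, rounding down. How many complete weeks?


Total days: 150
Days per week: 7
Division: 150 / 7 = 21 remainder 3
Complete weeks: 21
Remaining days: 3

21


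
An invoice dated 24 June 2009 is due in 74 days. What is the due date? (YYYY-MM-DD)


Start: 2009-06-24
Adding 74 days
Days remaining in June: 6
After June: 68 days still to add
July 2009: 31 days, 37 remaining
August 2009: 31 days, 6 remaining
September 2009 has 30 days, need 6
Result: 2009-09-06

2009-09-06


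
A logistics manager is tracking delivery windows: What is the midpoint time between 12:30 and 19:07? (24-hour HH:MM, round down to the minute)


Start time: 12:30 = 750 minutes from midnight
End time: 19:07 = 1147 minutes from midnight
Sum: 750 + 1147 = 1897
Midpoint: 1897 / 2 = 948 minutes
Convert: 948 / 60 = 15 hours, 48 minutes
Result: 15:48

15:48


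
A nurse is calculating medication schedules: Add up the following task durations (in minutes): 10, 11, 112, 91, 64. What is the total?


Durations: 10, 11, 112, 91, 64
Running sum: 10
+ 11 = 21
+ 112 = 133
+ 91 = 224
+ 64 = 288
Total duration: 288 minutes
That is 4 hours and 48 minutes

288


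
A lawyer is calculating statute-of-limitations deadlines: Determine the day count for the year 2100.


Year: 2100
Check leap year rules:
Divisible by 4? Yes
Divisible by 100? Yes
Divisible by 400? No
2100 is not a leap year
Days: 365

365


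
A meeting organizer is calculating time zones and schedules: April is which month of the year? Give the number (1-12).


Calendar month order:
3. March
4. April <--
5. May
April is month number 4

4


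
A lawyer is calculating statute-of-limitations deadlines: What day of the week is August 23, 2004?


Date: 2004-08-23
January 1, 2004 is a Thursday
Day of year: 236
Offset from Jan 1: 235 days
235 mod 7 = 4
Result: Monday

Monday


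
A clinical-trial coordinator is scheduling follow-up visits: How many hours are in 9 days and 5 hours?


Days: 9
Extra hours: 5
Hours per day: 24
Days to hours: 9 x 24 = 216
Total: 216 + 5 = 221

221


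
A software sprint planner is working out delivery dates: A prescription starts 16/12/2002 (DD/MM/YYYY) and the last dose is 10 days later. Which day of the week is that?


Start: 2002-12-16 (Monday)
Step 1 - find target date: add 10 days
  2002-12-16 + 10 days = 2002-12-26
Step 2 - day of week:
  10 mod 7 = 3
  Monday + 3 days -> Thursday
Result: Thursday (2002-12-26)

Thursday


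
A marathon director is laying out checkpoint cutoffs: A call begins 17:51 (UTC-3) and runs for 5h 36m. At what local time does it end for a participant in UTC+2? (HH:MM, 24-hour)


Start: 17:51 in UTC-3
Step 1 - add duration:
  minutes: 51 + 36 = 87 (carry 1h)
  hours: 17 + 5 + 1 = 23
  end in UTC-3: 23:27
Step 2 - convert UTC-3 -> UTC+2:
  offset difference: 2 - (-3) = 5 hours
  23 + (5) = 28 -> mod 24 = 4
Result: 04:27 in UTC+2

04:27


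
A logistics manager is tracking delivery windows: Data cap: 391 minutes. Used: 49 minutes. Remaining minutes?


Total budget: 391 minutes
Time used: 49 minutes
Remaining: 391 - 49 = 342 minutes
Percent used: 12.5%
Percent remaining: 87.5%

342


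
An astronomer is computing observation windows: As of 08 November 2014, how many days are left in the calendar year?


Start: November 08, 2014
End: December 31, 2014
Days left in November: 22
December: 31
Sum of remaining months: 31
Total: 22 + 31 = 53

53


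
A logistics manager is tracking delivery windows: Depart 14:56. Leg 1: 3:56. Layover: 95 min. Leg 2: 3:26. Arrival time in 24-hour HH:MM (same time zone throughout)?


Depart: 14:56
Leg 1: +236 min -> 18:52
Layover: +95 min -> 20:27
Leg 2: +206 min -> 23:53
Total travel: 537 minutes = 8h 57m
Arrival: 23:53

23:53


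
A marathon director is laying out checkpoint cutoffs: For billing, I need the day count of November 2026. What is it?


Month: November
Year: 2026
November is a 30-day month
Total: 30 days

30


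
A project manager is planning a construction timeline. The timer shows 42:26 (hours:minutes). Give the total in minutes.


Hours: 42
Minutes: 26
Convert hours to minutes: 42 x 60 = 2520
Add remaining minutes: 2520 + 26 = 2546

2546


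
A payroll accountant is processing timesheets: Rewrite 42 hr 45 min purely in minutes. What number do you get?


Hours: 42
Extra minutes: 45
Minutes per hour: 60
Hours to minutes: 42 x 60 = 2520
Total: 2520 + 45 = 2565

2565


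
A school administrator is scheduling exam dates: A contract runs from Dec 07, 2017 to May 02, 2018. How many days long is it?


Start date: 2017-12-07
End date: 2018-05-02
Dec 2017: +25 days
Jan 2018: +31 days
Feb 2018: +28 days
... (3 more months)
Total: 146 days

146


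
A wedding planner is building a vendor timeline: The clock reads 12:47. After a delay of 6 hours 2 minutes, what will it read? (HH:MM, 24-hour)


Start time: 12:47
Adding: 6 hours 2 minutes
Minutes: 47 + 2 = 49
Hours: 12 + 6 + 0 = 18
Result: 18:49

18:49


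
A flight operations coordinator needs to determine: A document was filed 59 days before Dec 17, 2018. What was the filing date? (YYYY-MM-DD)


Start: 2018-12-17
Subtracting 59 days
Days already passed in December: 17
After going back through December: 42 more days to subtract
November 2018: 30 days, 12 remaining
October 2018 has 31 days, need 12
Result: 2018-10-19

2018-10-19


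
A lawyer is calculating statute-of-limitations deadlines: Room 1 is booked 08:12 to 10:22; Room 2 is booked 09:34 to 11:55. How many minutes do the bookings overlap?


Interval A: [492, 622] minutes from midnight
Interval B: [574, 715] minutes from midnight
Overlap start = max(492, 574) = 574
Overlap end = min(622, 715) = 622
Overlap = 622 - 574 = 48 minutes

48


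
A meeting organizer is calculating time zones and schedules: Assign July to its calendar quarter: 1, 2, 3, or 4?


Month: July (month 7)
Q1: January-March (months 1-3)
Q2: April-June (months 4-6)
Q3: July-September (months 7-9)
Q4: October-December (months 10-12)
Month 7 falls in Q3

3


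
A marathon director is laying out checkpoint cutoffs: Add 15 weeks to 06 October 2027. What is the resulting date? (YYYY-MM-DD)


Start: 2027-10-06
Weeks to add: 15
Convert to days: 15 x 7 = 105 days
Add 105 days to 2027-10-06
Result: 2028-01-19

2028-01-19


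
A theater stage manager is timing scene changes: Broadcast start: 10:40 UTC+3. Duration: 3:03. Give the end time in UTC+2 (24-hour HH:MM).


Start: 10:40 in UTC+3
Step 1 - add duration:
  minutes: 40 + 3 = 43
  hours: 10 + 3 + 0 = 13
  end in UTC+3: 13:43
Step 2 - convert UTC+3 -> UTC+2:
  offset difference: 2 - (3) = -1 hours
  13 + (-1) = 12 -> mod 24 = 12
Result: 12:43 in UTC+2

12:43


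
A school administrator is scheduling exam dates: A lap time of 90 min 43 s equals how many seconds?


Minutes: 90
Seconds: 43
Convert minutes to seconds: 90 x 60 = 5400
Add remaining seconds: 5400 + 43 = 5443

5443


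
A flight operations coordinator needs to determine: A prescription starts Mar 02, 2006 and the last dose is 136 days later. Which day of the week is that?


Start: 2006-03-02 (Thursday)
Step 1 - find target date: add 136 days
  2006-03-02 + 136 days = 2006-07-16
Step 2 - day of week:
  136 mod 7 = 3
  Thursday + 3 days -> Sunday
Result: Sunday (2006-07-16)

Sunday


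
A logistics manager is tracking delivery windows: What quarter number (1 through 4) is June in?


Month: June (month 6)
Q1: January-March (months 1-3)
Q2: April-June (months 4-6)
Q3: July-September (months 7-9)
Q4: October-December (months 10-12)
Month 6 falls in Q2

2


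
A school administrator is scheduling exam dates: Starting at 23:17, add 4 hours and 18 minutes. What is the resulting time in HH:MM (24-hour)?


Start time: 23:17
Adding: 4 hours 18 minutes
Minutes: 17 + 18 = 35
Hours: 23 + 4 + 0 = 27
Hour wraparound: 27 mod 24 = 3
Result: 03:35

03:35


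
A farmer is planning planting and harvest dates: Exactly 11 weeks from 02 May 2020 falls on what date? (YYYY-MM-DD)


Start: 2020-05-02
Weeks to add: 11
Convert to days: 11 x 7 = 77 days
Add 77 days to 2020-05-02
Result: 2020-07-18

2020-07-18


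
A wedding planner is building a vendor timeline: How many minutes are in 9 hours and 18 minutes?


Hours: 9
Extra minutes: 18
Minutes per hour: 60
Hours to minutes: 9 x 60 = 540
Total: 540 + 18 = 558

558


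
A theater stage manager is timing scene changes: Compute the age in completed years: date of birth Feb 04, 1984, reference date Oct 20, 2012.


Birth: 1984-02-04
Reference: 2012-10-20
Year difference: 2012 - 1984 = 28
Has birthday (02-04) occurred by 10-20? Yes
Age in full years: 28

28


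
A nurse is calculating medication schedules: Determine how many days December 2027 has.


Month: December
Year: 2027
December is a 31-day month
Total: 31 days

31


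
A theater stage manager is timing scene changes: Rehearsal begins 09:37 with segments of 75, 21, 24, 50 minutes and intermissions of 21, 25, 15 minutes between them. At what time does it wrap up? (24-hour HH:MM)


Start: 09:37 = 577 min from midnight
  after task 1 (75 min): 10:52
  after break (21 min): 11:13
  after task 2 (21 min): 11:34
  after break (25 min): 11:59
  after task 3 (24 min): 12:23
  after break (15 min): 12:38
  after task 4 (50 min): 13:28
Total elapsed: 231 minutes
End time: 13:28

13:28


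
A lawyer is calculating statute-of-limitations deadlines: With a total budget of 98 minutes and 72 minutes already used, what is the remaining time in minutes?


Total budget: 98 minutes
Time used: 72 minutes
Remaining: 98 - 72 = 26 minutes
Percent used: 73.5%
Percent remaining: 26.5%

26


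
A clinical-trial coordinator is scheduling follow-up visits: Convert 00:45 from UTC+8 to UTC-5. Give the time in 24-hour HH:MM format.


Local time: 00:45 at UTC+8 (offset 8h)
Target zone: UTC-5 (offset -5h)
Difference: -5 - (8) = -13 hours
Calculation: 0 + (-13) = -13
Wraparound: (-13) mod 24 = 11
Result: 11:45

11:45


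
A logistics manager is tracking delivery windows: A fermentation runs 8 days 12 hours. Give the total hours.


Days: 8
Extra hours: 12
Hours per day: 24
Days to hours: 8 x 24 = 192
Total: 192 + 12 = 204

204


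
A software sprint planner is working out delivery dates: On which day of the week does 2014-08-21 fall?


Date: 2014-08-21
January 1, 2014 is a Wednesday
Day of year: 233
Offset from Jan 1: 232 days
232 mod 7 = 1
Result: Thursday

Thursday


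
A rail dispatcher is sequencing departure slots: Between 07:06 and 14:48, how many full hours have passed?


Start: 07:06
End: 14:48
Hour difference: 14 - 7 = 7 hours
Minute difference: 48 - 6 = 42 minutes
Total minutes: 462
Complete hours: 462 / 60 = 7 (remainder 42)

7


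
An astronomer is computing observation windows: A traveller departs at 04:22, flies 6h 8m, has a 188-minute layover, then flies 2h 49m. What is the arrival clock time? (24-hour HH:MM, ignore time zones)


Depart: 04:22
Leg 1: +368 min -> 10:30
Layover: +188 min -> 13:38
Leg 2: +169 min -> 16:27
Total travel: 725 minutes = 12h 5m
Arrival: 16:27

16:27


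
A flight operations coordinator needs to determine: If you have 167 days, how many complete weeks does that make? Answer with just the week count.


Total days: 167
Days per week: 7
Division: 167 / 7 = 23 remainder 6
Complete weeks: 23
Remaining days: 6

23


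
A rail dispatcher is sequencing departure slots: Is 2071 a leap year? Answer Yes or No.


Year: 2071
Divisible by 4? 2071 / 4 = 517.75 -> No
Not divisible by 4, so NOT a leap year

No


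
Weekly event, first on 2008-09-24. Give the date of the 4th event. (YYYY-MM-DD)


First occurrence: 2008-09-24 (occurrence 1)
Each occurrence is 7 days after the previous.
Occurrence 4 is 3 weeks after the first.
3 weeks = 21 days
2008-09-24 + 21 days = 2008-10-15

2008-10-15


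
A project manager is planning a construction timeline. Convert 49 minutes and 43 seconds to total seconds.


Minutes: 49
Extra seconds: 43
Seconds per minute: 60
Minutes to seconds: 49 x 60 = 2940
Total: 2940 + 43 = 2983

2983


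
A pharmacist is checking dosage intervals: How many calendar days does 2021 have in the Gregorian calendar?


Year: 2021
Check leap year rules:
Divisible by 4? No
2021 is not a leap year
Days: 365

365


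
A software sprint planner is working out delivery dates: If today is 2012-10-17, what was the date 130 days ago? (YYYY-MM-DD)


Start: 2012-10-17
Subtracting 130 days
Days already passed in October: 17
After going back through October: 113 more days to subtract
September 2012: 30 days, 83 remaining
August 2012: 31 days, 52 remaining
July 2012: 31 days, 21 remaining
June 2012 has 30 days, need 21
Result: 2012-06-09

2012-06-09


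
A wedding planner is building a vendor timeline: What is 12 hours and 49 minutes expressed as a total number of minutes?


Hours: 12
Minutes: 49
Convert hours to minutes: 12 x 60 = 720
Add remaining minutes: 720 + 49 = 769

769


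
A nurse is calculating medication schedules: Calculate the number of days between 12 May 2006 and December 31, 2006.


Start: May 12, 2006
End: December 31, 2006
Days left in May: 19
June: 30
July: 31
August: 31
September: 30
... plus remaining months
Sum of remaining months: 214
Total: 19 + 214 = 233

233


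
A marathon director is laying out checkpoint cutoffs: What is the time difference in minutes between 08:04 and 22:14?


Start time: 08:04 = 484 minutes from midnight
End time: 22:14 = 1334 minutes from midnight
Difference: 1334 - 484 = 850 minutes
That is 14 hours and 10 minutes

850


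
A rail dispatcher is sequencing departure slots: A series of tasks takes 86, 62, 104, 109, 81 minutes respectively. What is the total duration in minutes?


Durations: 86, 62, 104, 109, 81
Running sum: 86
+ 62 = 148
+ 104 = 252
+ 109 = 361
+ 81 = 442
Total duration: 442 minutes
That is 7 hours and 22 minutes

442


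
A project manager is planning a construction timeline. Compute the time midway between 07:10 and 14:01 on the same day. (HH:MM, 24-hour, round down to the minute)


Start time: 07:10 = 430 minutes from midnight
End time: 14:01 = 841 minutes from midnight
Sum: 430 + 841 = 1271
Midpoint: 1271 / 2 = 635 minutes
Convert: 635 / 60 = 10 hours, 35 minutes
Result: 10:35

10:35


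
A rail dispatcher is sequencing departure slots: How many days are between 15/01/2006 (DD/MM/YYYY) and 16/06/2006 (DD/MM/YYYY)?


Start date: 2006-01-15
End date: 2006-06-16
Jan 2006: +17 days
Feb 2006: +28 days
Mar 2006: +31 days
... (3 more months)
Total: 152 days

152


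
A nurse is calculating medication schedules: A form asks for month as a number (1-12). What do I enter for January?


Calendar month order:
1. January <--
2. February
January is month number 1

1


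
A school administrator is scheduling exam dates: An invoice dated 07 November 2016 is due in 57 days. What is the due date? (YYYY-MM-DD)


Start: 2016-11-07
Adding 57 days
Days remaining in November: 23
After November: 34 days still to add
December 2016: 31 days, 3 remaining
January 2017 has 31 days, need 3
Result: 2017-01-03

2017-01-03


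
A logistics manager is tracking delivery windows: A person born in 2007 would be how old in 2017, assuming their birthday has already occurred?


Birth year: 2007
Current year: 2017
Age = current year - birth year
Age = 2017 - 2007 = 10

10


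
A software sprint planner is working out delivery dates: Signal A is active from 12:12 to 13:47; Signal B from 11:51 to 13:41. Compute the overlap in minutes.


Interval A: [732, 827] minutes from midnight
Interval B: [711, 821] minutes from midnight
Overlap start = max(732, 711) = 732
Overlap end = min(827, 821) = 821
Overlap = 821 - 732 = 89 minutes

89


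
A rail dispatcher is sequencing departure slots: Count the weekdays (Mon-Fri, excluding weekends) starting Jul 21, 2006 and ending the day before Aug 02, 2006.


Start: 2006-07-21 (Friday)
End (exclusive): 2006-08-02 (Wednesday)
Total calendar days: 12
Full weeks: 12 // 7 = 1 -> 5 weekdays
Remaining 5 days starting on Friday:
  Fri(w), Sat(-), Sun(-), Mon(w), Tue(w) -> 3 weekdays
Total business days: 5 + 3 = 8

8


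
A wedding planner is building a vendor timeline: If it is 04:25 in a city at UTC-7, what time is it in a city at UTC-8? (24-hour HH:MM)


Local time: 04:25 at UTC-7 (offset -7h)
Target zone: UTC-8 (offset -8h)
Difference: -8 - (-7) = -1 hours
Calculation: 4 + (-1) = 3
Result: 03:25

03:25


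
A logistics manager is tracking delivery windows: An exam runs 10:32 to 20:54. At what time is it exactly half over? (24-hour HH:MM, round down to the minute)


Start time: 10:32 = 632 minutes from midnight
End time: 20:54 = 1254 minutes from midnight
Sum: 632 + 1254 = 1886
Midpoint: 1886 / 2 = 943 minutes
Convert: 943 / 60 = 15 hours, 43 minutes
Result: 15:43

15:43


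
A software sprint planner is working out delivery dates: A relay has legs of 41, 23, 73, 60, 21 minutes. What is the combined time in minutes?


Durations: 41, 23, 73, 60, 21
Running sum: 41
+ 23 = 64
+ 73 = 137
+ 60 = 197
+ 21 = 218
Total duration: 218 minutes
That is 3 hours and 38 minutes

218


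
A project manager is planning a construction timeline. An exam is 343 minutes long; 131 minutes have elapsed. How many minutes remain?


Total budget: 343 minutes
Time used: 131 minutes
Remaining: 343 - 131 = 212 minutes
Percent used: 38.2%
Percent remaining: 61.8%

212


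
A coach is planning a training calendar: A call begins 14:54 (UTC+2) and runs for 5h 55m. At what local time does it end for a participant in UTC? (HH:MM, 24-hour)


Start: 14:54 in UTC+2
Step 1 - add duration:
  minutes: 54 + 55 = 109 (carry 1h)
  hours: 14 + 5 + 1 = 20
  end in UTC+2: 20:49
Step 2 - convert UTC+2 -> UTC:
  offset difference: 0 - (2) = -2 hours
  20 + (-2) = 18 -> mod 24 = 18
Result: 18:49 in UTC

18:49


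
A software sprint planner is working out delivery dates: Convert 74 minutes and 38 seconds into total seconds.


Minutes: 74
Seconds: 38
Convert minutes to seconds: 74 x 60 = 4440
Add remaining seconds: 4440 + 38 = 4478

4478


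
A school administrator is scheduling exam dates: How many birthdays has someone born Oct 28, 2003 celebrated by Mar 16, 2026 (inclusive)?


Birth: 2003-10-28
Reference: 2026-03-16
Year difference: 2026 - 2003 = 23
Has birthday (10-28) occurred by 03-16? No
Birthday not yet reached this year -> subtract 1
Age in full years: 22

22


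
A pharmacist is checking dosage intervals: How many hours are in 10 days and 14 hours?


Days: 10
Extra hours: 14
Hours per day: 24
Days to hours: 10 x 24 = 240
Total: 240 + 14 = 254

254


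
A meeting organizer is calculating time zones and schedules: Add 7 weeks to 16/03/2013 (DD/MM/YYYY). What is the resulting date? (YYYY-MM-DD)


Start: 2013-03-16
Weeks to add: 7
Convert to days: 7 x 7 = 49 days
Add 49 days to 2013-03-16
Result: 2013-05-04

2013-05-04


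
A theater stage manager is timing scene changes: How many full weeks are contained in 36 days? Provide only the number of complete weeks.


Total days: 36
Days per week: 7
Division: 36 / 7 = 5 remainder 1
Complete weeks: 5
Remaining days: 1

5


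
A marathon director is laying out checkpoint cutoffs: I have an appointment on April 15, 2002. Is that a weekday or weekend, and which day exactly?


Date: 2002-04-15
January 1, 2002 is a Tuesday
Day of year: 105
Offset from Jan 1: 104 days
104 mod 7 = 6
Result: Monday

Monday


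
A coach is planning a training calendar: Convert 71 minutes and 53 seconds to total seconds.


Minutes: 71
Extra seconds: 53
Seconds per minute: 60
Minutes to seconds: 71 x 60 = 4260
Total: 4260 + 53 = 4313

4313


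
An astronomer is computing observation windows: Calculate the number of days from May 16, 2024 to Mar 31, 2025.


Start date: 2024-05-16
End date: 2025-03-31
May 2024: +16 days
Jun 2024: +30 days
Jul 2024: +31 days
... (8 more months)
Total: 319 days

319


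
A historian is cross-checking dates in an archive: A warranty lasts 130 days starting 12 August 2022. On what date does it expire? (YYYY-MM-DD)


Start: 2022-08-12
Adding 130 days
Days remaining in August: 19
After August: 111 days still to add
September 2022: 30 days, 81 remaining
October 2022: 31 days, 50 remaining
November 2022: 30 days, 20 remaining
December 2022 has 31 days, need 20
Result: 2022-12-20

2022-12-20


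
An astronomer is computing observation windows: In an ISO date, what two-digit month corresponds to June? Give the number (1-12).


Calendar month order:
5. May
6. June <--
7. July
June is month number 6

6


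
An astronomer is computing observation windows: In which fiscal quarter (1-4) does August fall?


Month: August (month 8)
Q1: January-March (months 1-3)
Q2: April-June (months 4-6)
Q3: July-September (months 7-9)
Q4: October-December (months 10-12)
Month 8 falls in Q3

3


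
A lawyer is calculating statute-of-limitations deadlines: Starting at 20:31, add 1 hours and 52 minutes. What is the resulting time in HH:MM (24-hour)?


Start time: 20:31
Adding: 1 hours 52 minutes
Minutes: 31 + 52 = 83
Minute overflow: 83 >= 60, so carry 1 hour, minutes = 23
Hours: 20 + 1 + 1 = 22
Result: 22:23

22:23


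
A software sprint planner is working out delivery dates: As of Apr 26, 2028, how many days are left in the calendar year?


Start: April 26, 2028
End: December 31, 2028
Days left in April: 4
May: 31
June: 30
July: 31
August: 31
... plus remaining months
Sum of remaining months: 245
Total: 4 + 245 = 249

249


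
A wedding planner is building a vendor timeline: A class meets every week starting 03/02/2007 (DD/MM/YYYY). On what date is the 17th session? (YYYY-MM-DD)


First occurrence: 2007-02-03 (occurrence 1)
Each occurrence is 7 days after the previous.
Occurrence 17 is 16 weeks after the first.
16 weeks = 112 days
2007-02-03 + 112 days = 2007-05-26

2007-05-26


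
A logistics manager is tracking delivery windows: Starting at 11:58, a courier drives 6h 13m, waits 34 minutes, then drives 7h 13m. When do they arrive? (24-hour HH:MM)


Depart: 11:58
Leg 1: +373 min -> 18:11
Layover: +34 min -> 18:45
Leg 2: +433 min -> 01:58
Total travel: 840 minutes = 14h 0m
Arrival: 01:58

01:58


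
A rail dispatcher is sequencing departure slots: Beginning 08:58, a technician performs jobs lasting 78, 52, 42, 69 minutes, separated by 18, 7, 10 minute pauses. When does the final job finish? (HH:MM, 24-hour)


Start: 08:58 = 538 min from midnight
  after task 1 (78 min): 10:16
  after break (18 min): 10:34
  after task 2 (52 min): 11:26
  after break (7 min): 11:33
  after task 3 (42 min): 12:15
  after break (10 min): 12:25
  after task 4 (69 min): 13:34
Total elapsed: 276 minutes
End time: 13:34

13:34


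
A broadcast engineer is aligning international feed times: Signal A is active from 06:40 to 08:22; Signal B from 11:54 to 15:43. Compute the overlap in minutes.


Interval A: [400, 502] minutes from midnight
Interval B: [714, 943] minutes from midnight
Overlap start = max(400, 714) = 714
Overlap end = min(502, 943) = 502
End <= start, so the intervals do not overlap: 0 minutes

0


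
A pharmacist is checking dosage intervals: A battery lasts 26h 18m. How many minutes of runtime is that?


Hours: 26
Extra minutes: 18
Minutes per hour: 60
Hours to minutes: 26 x 60 = 1560
Total: 1560 + 18 = 1578

1578


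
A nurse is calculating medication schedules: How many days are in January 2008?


Month: January
Year: 2008
January is a 31-day month
Total: 31 days

31


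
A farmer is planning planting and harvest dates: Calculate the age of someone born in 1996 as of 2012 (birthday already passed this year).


Birth year: 1996
Current year: 2012
Age = current year - birth year
Age = 2012 - 1996 = 16

16


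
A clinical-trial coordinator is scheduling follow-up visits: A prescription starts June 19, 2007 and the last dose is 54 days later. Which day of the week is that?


Start: 2007-06-19 (Tuesday)
Step 1 - find target date: add 54 days
  2007-06-19 + 54 days = 2007-08-12
Step 2 - day of week:
  54 mod 7 = 5
  Tuesday + 5 days -> Sunday
Result: Sunday (2007-08-12)

Sunday


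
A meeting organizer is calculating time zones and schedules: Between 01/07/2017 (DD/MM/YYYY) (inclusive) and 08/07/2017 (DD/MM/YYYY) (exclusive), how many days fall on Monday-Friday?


Start: 2017-07-01 (Saturday)
End (exclusive): 2017-07-08 (Saturday)
Total calendar days: 7
Full weeks: 7 // 7 = 1 -> 5 weekdays
Remaining 0 days starting on Saturday:
Total business days: 5 + 0 = 5

5


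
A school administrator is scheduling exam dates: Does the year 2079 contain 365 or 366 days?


Year: 2079
Check leap year rules:
Divisible by 4? No
2079 is not a leap year
Days: 365

365


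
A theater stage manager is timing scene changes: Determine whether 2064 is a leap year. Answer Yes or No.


Year: 2064
Divisible by 4? 2064 / 4 = 516.0 -> Yes
Divisible by 100? 2064 / 100 = 20.64 -> No
Divisible by 4 but not 100, so it IS a leap year

Yes


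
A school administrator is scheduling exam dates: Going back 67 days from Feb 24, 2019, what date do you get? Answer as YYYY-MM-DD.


Start: 2019-02-24
Subtracting 67 days
Days already passed in February: 24
After going back through February: 43 more days to subtract
January 2019: 31 days, 12 remaining
December 2018 has 31 days, need 12
Result: 2018-12-19

2018-12-19


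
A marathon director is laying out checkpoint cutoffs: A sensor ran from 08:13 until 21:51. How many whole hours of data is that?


Start: 08:13
End: 21:51
Hour difference: 21 - 8 = 13 hours
Minute difference: 51 - 13 = 38 minutes
Total minutes: 818
Complete hours: 818 / 60 = 13 (remainder 38)

13


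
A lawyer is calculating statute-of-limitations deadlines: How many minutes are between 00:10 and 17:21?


Start time: 00:10 = 10 minutes from midnight
End time: 17:21 = 1041 minutes from midnight
Difference: 1041 - 10 = 1031 minutes
That is 17 hours and 11 minutes

1031


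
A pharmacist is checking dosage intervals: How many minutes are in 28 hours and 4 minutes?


Hours: 28
Minutes: 4
Convert hours to minutes: 28 x 60 = 1680
Add remaining minutes: 1680 + 4 = 1684

1684


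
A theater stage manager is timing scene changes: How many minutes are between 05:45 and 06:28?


Start time: 05:45 = 345 minutes from midnight
End time: 06:28 = 388 minutes from midnight
Difference: 388 - 345 = 43 minutes
That is 0 hours and 43 minutes

43


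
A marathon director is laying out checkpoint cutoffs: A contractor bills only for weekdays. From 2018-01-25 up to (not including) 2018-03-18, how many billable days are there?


Start: 2018-01-25 (Thursday)
End (exclusive): 2018-03-18 (Sunday)
Total calendar days: 52
Full weeks: 52 // 7 = 7 -> 35 weekdays
Remaining 3 days starting on Thursday:
  Thu(w), Fri(w), Sat(-) -> 2 weekdays
Total business days: 35 + 2 = 37

37


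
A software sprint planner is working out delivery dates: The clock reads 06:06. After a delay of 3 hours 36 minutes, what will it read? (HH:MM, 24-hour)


Start time: 06:06
Adding: 3 hours 36 minutes
Minutes: 6 + 36 = 42
Hours: 6 + 3 + 0 = 9
Result: 09:42

09:42


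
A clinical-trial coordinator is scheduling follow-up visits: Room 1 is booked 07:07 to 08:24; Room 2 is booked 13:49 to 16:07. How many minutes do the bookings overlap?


Interval A: [427, 504] minutes from midnight
Interval B: [829, 967] minutes from midnight
Overlap start = max(427, 829) = 829
Overlap end = min(504, 967) = 504
End <= start, so the intervals do not overlap: 0 minutes

0


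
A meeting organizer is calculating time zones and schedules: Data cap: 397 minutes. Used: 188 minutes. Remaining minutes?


Total budget: 397 minutes
Time used: 188 minutes
Remaining: 397 - 188 = 209 minutes
Percent used: 47.4%
Percent remaining: 52.6%

209


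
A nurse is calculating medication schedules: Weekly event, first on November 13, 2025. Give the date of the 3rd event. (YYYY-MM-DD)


First occurrence: 2025-11-13 (occurrence 1)
Each occurrence is 7 days after the previous.
Occurrence 3 is 2 weeks after the first.
2 weeks = 14 days
2025-11-13 + 14 days = 2025-11-27

2025-11-27


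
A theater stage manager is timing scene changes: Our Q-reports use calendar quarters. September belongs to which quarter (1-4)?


Month: September (month 9)
Q1: January-March (months 1-3)
Q2: April-June (months 4-6)
Q3: July-September (months 7-9)
Q4: October-December (months 10-12)
Month 9 falls in Q3

3


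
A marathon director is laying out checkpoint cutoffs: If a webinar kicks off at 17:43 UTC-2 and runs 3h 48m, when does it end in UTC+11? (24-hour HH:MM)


Start: 17:43 in UTC-2
Step 1 - add duration:
  minutes: 43 + 48 = 91 (carry 1h)
  hours: 17 + 3 + 1 = 21
  end in UTC-2: 21:31
Step 2 - convert UTC-2 -> UTC+11:
  offset difference: 11 - (-2) = 13 hours
  21 + (13) = 34 -> mod 24 = 10
Result: 10:31 in UTC+11

10:31


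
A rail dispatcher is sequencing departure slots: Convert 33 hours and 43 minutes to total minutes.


Hours: 33
Minutes: 43
Convert hours to minutes: 33 x 60 = 1980
Add remaining minutes: 1980 + 43 = 2023

2023


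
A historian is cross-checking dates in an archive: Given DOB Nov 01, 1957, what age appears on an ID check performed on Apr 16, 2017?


Birth: 1957-11-01
Reference: 2017-04-16
Year difference: 2017 - 1957 = 60
Has birthday (11-01) occurred by 04-16? No
Birthday not yet reached this year -> subtract 1
Age in full years: 59

59


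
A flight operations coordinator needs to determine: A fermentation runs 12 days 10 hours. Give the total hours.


Days: 12
Extra hours: 10
Hours per day: 24
Days to hours: 12 x 24 = 288
Total: 288 + 10 = 298

298


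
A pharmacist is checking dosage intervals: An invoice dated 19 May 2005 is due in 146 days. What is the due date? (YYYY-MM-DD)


Start: 2005-05-19
Adding 146 days
Days remaining in May: 12
After May: 134 days still to add
June 2005: 30 days, 104 remaining
July 2005: 31 days, 73 remaining
August 2005: 31 days, 42 remaining
September 2005: 30 days, 12 remaining
Result: 2005-10-12

2005-10-12


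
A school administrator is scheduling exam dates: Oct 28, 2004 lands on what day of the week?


Date: 2004-10-28
January 1, 2004 is a Thursday
Day of year: 302
Offset from Jan 1: 301 days
301 mod 7 = 0
Result: Thursday

Thursday


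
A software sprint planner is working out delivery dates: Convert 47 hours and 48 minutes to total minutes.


Hours: 47
Extra minutes: 48
Minutes per hour: 60
Hours to minutes: 47 x 60 = 2820
Total: 2820 + 48 = 2868

2868


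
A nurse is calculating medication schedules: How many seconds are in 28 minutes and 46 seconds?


Minutes: 28
Extra seconds: 46
Seconds per minute: 60
Minutes to seconds: 28 x 60 = 1680
Total: 1680 + 46 = 1726

1726


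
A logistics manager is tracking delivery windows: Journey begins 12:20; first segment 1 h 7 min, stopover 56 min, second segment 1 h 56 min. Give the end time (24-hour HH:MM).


Depart: 12:20
Leg 1: +67 min -> 13:27
Layover: +56 min -> 14:23
Leg 2: +116 min -> 16:19
Total travel: 239 minutes = 3h 59m
Arrival: 16:19

16:19


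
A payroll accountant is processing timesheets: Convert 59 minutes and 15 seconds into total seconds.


Minutes: 59
Seconds: 15
Convert minutes to seconds: 59 x 60 = 3540
Add remaining seconds: 3540 + 15 = 3555

3555


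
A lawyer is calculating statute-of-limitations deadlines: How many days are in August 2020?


Month: August
Year: 2020
August is a 31-day month
Total: 31 days

31


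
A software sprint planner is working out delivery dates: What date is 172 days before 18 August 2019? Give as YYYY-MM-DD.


Start: 2019-08-18
Subtracting 172 days
Days already passed in August: 18
After going back through August: 154 more days to subtract
July 2019: 31 days, 123 remaining
June 2019: 30 days, 93 remaining
May 2019: 31 days, 62 remaining
April 2019: 30 days, 32 remaining
Result: 2019-02-27

2019-02-27


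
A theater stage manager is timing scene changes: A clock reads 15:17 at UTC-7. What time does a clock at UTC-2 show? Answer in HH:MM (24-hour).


Local time: 15:17 at UTC-7 (offset -7h)
Target zone: UTC-2 (offset -2h)
Difference: -2 - (-7) = 5 hours
Calculation: 15 + (5) = 20
Result: 20:17

20:17


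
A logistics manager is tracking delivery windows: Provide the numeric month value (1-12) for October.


Calendar month order:
9. September
10. October <--
11. November
October is month number 10

10


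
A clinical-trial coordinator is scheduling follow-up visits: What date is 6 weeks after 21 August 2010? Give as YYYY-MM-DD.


Start: 2010-08-21
Weeks to add: 6
Convert to days: 6 x 7 = 42 days
Add 42 days to 2010-08-21
Result: 2010-10-02

2010-10-02


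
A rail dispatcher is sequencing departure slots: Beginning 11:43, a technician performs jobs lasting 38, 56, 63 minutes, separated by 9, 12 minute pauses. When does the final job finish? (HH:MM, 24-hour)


Start: 11:43 = 703 min from midnight
  after task 1 (38 min): 12:21
  after break (9 min): 12:30
  after task 2 (56 min): 13:26
  after break (12 min): 13:38
  after task 3 (63 min): 14:41
Total elapsed: 178 minutes
End time: 14:41

14:41
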